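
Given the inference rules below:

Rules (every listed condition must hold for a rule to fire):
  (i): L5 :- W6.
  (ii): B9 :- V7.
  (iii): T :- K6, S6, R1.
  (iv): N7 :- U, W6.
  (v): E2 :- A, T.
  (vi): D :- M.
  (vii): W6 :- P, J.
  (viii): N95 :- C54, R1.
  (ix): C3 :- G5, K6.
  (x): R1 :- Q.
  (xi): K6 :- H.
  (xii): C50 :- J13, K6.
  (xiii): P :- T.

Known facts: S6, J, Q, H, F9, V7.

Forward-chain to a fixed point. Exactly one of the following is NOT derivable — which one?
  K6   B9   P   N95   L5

Round 1 fires (ii), (x), (xi), giving B9, R1, K6.
Round 2 fires (iii), giving T.
Round 3 fires (xiii), giving P.
Round 4 fires (vii), giving W6.
Round 5 fires (i), giving L5.
Derived: L5 (round 5), B9 (round 1), P (round 3), K6 (round 1). N95 never appears in any round.

N95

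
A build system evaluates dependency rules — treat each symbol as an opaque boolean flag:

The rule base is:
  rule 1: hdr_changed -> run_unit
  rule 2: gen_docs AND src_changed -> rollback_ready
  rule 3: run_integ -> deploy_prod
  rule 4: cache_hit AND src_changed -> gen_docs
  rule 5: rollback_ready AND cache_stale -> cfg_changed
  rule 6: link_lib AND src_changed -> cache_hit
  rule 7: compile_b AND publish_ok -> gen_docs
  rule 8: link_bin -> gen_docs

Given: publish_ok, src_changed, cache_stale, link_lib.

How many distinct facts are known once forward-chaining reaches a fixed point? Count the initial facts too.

8

Round 1 fires rule 6, giving cache_hit.
Round 2 fires rule 4, giving gen_docs.
Round 3 fires rule 2, giving rollback_ready.
Round 4 fires rule 5, giving cfg_changed.
Closure: {cache_hit, cache_stale, cfg_changed, gen_docs, link_lib, publish_ok, rollback_ready, src_changed} — 8 facts.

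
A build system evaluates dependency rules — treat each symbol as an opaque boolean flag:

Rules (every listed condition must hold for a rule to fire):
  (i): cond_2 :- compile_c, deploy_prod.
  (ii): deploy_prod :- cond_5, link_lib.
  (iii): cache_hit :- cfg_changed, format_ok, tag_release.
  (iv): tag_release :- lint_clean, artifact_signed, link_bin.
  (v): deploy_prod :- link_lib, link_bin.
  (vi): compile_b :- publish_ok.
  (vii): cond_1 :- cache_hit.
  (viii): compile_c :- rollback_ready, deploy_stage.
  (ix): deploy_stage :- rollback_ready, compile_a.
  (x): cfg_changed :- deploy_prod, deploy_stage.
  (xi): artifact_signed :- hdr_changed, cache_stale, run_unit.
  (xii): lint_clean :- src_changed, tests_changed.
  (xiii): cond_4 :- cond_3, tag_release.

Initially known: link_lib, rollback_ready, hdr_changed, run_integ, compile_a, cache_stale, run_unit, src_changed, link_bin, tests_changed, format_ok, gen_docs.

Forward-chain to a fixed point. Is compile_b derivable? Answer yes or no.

no

Round 1 fires (v), (ix), (xi), (xii), giving deploy_prod, deploy_stage, artifact_signed, lint_clean.
Round 2 fires (iv), (viii), (x), giving tag_release, compile_c, cfg_changed.
Round 3 fires (i), (iii), giving cond_2, cache_hit.
Round 4 fires (vii), giving cond_1.
Fixed point reached. compile_b is concluded only by (vi); (vi) needs publish_ok (never derived).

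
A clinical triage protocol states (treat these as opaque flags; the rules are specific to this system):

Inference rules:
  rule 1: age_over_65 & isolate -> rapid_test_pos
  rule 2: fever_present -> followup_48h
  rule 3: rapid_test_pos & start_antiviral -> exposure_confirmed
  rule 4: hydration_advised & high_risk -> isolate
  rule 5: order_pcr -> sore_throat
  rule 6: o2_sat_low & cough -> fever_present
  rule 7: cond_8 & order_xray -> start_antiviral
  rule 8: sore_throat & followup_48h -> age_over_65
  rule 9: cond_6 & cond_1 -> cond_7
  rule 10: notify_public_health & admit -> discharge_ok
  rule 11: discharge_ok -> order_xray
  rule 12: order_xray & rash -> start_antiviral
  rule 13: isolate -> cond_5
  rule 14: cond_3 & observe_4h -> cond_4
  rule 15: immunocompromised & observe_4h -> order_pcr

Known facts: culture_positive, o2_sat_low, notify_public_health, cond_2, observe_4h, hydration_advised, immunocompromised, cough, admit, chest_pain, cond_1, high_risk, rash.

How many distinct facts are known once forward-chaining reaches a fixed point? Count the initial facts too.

25

Round 1: rule 4 [hydration_advised & high_risk -> isolate]; rule 6 [o2_sat_low & cough -> fever_present]; rule 10 [notify_public_health & admit -> discharge_ok]; rule 15 [immunocompromised & observe_4h -> order_pcr]. New: isolate, fever_present, discharge_ok, order_pcr.
Round 2: rule 2 [fever_present -> followup_48h]; rule 5 [order_pcr -> sore_throat]; rule 11 [discharge_ok -> order_xray]; rule 13 [isolate -> cond_5]. New: followup_48h, sore_throat, order_xray, cond_5.
Round 3: rule 8 [sore_throat & followup_48h -> age_over_65]; rule 12 [order_xray & rash -> start_antiviral]. New: age_over_65, start_antiviral.
Round 4: rule 1 [age_over_65 & isolate -> rapid_test_pos]. New: rapid_test_pos.
Round 5: rule 3 [rapid_test_pos & start_antiviral -> exposure_confirmed]. New: exposure_confirmed.
Closure: {admit, age_over_65, chest_pain, cond_1, cond_2, cond_5, cough, culture_positive, discharge_ok, exposure_confirmed, fever_present, followup_48h, high_risk, hydration_advised, immunocompromised, isolate, notify_public_health, o2_sat_low, observe_4h, order_pcr, order_xray, rapid_test_pos, rash, sore_throat, start_antiviral} — 25 facts.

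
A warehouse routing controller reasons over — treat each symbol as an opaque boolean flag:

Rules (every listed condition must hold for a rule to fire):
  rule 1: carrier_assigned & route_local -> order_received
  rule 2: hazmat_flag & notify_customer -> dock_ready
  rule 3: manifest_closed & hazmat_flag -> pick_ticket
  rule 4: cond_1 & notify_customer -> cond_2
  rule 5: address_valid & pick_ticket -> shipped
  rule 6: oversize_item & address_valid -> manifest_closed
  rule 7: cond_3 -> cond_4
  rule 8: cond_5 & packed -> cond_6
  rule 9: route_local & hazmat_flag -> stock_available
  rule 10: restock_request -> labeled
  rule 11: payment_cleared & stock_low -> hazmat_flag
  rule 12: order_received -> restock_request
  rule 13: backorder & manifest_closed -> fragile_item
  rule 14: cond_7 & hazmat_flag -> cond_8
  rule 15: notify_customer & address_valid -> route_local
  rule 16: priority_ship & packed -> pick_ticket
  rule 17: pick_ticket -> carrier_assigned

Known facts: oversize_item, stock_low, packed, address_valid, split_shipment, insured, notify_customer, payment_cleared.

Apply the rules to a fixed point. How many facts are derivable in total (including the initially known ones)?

Round 1: rule 6 [oversize_item & address_valid -> manifest_closed]; rule 11 [payment_cleared & stock_low -> hazmat_flag]; rule 15 [notify_customer & address_valid -> route_local]. New: manifest_closed, hazmat_flag, route_local.
Round 2: rule 2 [hazmat_flag & notify_customer -> dock_ready]; rule 3 [manifest_closed & hazmat_flag -> pick_ticket]; rule 9 [route_local & hazmat_flag -> stock_available]. New: dock_ready, pick_ticket, stock_available.
Round 3: rule 5 [address_valid & pick_ticket -> shipped]; rule 17 [pick_ticket -> carrier_assigned]. New: shipped, carrier_assigned.
Round 4: rule 1 [carrier_assigned & route_local -> order_received]. New: order_received.
Round 5: rule 12 [order_received -> restock_request]. New: restock_request.
Round 6: rule 10 [restock_request -> labeled]. New: labeled.
Closure: {address_valid, carrier_assigned, dock_ready, hazmat_flag, insured, labeled, manifest_closed, notify_customer, order_received, oversize_item, packed, payment_cleared, pick_ticket, restock_request, route_local, shipped, split_shipment, stock_available, stock_low} — 19 facts.

19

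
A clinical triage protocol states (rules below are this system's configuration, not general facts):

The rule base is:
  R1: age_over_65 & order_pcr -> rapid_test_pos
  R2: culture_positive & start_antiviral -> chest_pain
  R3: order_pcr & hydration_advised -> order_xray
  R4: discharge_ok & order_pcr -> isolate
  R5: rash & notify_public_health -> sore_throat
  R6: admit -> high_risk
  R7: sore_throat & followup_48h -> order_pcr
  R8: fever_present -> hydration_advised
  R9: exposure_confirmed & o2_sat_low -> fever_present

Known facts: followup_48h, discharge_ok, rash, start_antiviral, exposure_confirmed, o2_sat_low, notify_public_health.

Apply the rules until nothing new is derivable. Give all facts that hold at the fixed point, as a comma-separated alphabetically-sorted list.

discharge_ok, exposure_confirmed, fever_present, followup_48h, hydration_advised, isolate, notify_public_health, o2_sat_low, order_pcr, order_xray, rash, sore_throat, start_antiviral

Round 1 — R5, R9, derive sore_throat, fever_present.
Round 2 — R7, R8, derive order_pcr, hydration_advised.
Round 3 — R3, R4, derive order_xray, isolate.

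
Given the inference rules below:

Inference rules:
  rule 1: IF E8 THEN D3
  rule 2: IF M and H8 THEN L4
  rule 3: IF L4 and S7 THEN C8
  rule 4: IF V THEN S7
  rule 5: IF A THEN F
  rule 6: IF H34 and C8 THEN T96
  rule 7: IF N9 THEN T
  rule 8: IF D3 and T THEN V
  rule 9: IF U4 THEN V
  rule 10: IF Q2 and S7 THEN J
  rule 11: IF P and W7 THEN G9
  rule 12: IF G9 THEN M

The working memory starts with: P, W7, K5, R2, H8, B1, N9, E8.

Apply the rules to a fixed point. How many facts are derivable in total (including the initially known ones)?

16

[1] rule 1 [IF E8 THEN D3]; rule 7 [IF N9 THEN T]; rule 11 [IF P and W7 THEN G9]. ⇒ new: D3, T, G9.
[2] rule 8 [IF D3 and T THEN V]; rule 12 [IF G9 THEN M]. ⇒ new: V, M.
[3] rule 2 [IF M and H8 THEN L4]; rule 4 [IF V THEN S7]. ⇒ new: L4, S7.
[4] rule 3 [IF L4 and S7 THEN C8]. ⇒ new: C8.
Closure: {B1, C8, D3, E8, G9, H8, K5, L4, M, N9, P, R2, S7, T, V, W7} — 16 facts.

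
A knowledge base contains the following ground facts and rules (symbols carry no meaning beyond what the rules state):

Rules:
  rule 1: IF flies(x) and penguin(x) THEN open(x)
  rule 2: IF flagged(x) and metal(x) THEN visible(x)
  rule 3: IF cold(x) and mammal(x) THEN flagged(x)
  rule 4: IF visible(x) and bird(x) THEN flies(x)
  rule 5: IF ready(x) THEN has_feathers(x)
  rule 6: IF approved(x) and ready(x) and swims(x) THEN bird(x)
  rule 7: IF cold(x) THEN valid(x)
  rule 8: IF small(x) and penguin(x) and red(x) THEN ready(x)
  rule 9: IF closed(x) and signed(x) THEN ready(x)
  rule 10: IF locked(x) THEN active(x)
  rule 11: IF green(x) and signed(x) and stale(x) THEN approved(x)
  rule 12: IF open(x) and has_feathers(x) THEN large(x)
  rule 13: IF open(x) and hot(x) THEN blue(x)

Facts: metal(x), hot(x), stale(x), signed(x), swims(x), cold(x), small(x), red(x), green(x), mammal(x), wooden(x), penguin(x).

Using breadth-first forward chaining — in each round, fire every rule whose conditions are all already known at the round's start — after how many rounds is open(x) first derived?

4

Round 1: rule 3 [IF cold(x) and mammal(x) THEN flagged(x)]; rule 7 [IF cold(x) THEN valid(x)]; rule 8 [IF small(x) and penguin(x) and red(x) THEN ready(x)]; rule 11 [IF green(x) and signed(x) and stale(x) THEN approved(x)]. Adds flagged(x), valid(x), ready(x), approved(x).
Round 2: rule 2 [IF flagged(x) and metal(x) THEN visible(x)]; rule 5 [IF ready(x) THEN has_feathers(x)]; rule 6 [IF approved(x) and ready(x) and swims(x) THEN bird(x)]. Adds visible(x), has_feathers(x), bird(x).
Round 3: rule 4 [IF visible(x) and bird(x) THEN flies(x)]. Adds flies(x).
Round 4: rule 1 [IF flies(x) and penguin(x) THEN open(x)]. Adds open(x).
open(x) first appears in round 4.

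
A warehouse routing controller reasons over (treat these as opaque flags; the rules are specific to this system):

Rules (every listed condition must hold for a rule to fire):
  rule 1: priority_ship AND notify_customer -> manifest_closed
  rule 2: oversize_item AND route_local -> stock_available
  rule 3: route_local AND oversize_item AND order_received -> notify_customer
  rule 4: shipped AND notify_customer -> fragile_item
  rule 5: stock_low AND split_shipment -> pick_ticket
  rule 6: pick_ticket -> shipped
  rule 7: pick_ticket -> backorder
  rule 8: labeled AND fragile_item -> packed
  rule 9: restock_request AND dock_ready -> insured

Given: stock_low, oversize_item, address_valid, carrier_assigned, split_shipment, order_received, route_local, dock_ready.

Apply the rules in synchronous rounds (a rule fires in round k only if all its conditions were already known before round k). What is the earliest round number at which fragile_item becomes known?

Round 1 — rule 2, rule 3, rule 5, derive stock_available, notify_customer, pick_ticket.
Round 2 — rule 6, rule 7, derive shipped, backorder.
Round 3 — rule 4, derive fragile_item.
fragile_item first appears in round 3.

3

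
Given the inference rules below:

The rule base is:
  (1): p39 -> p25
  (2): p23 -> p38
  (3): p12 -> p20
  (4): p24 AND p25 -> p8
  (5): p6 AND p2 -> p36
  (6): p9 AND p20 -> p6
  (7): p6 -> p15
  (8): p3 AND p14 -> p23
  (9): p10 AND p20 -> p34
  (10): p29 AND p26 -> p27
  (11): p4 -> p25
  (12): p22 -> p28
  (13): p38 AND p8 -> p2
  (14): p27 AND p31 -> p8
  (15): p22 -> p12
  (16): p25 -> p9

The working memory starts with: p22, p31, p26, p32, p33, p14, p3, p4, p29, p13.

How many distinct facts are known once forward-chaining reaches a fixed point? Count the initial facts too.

23

Round 1 fires (8), (10), (11), (12), (15), giving p23, p27, p25, p28, p12.
Round 2 fires (2), (3), (14), (16), giving p38, p20, p8, p9.
Round 3 fires (6), (13), giving p6, p2.
Round 4 fires (5), (7), giving p36, p15.
Closure: {p12, p13, p14, p15, p2, p20, p22, p23, p25, p26, p27, p28, p29, p3, p31, p32, p33, p36, p38, p4, p6, p8, p9} — 23 facts.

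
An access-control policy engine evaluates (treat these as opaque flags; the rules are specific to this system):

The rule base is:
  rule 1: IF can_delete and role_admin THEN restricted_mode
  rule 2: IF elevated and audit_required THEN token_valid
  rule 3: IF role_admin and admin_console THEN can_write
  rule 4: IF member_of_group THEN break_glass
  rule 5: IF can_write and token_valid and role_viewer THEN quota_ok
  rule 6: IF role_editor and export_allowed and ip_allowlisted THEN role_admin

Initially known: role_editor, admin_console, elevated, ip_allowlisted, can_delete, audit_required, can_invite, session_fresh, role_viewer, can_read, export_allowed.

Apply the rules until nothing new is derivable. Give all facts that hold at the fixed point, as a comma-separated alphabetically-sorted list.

Round 1 — rule 2, rule 6, derive token_valid, role_admin.
Round 2 — rule 1, rule 3, derive restricted_mode, can_write.
Round 3 — rule 5, derive quota_ok.

admin_console, audit_required, can_delete, can_invite, can_read, can_write, elevated, export_allowed, ip_allowlisted, quota_ok, restricted_mode, role_admin, role_editor, role_viewer, session_fresh, token_valid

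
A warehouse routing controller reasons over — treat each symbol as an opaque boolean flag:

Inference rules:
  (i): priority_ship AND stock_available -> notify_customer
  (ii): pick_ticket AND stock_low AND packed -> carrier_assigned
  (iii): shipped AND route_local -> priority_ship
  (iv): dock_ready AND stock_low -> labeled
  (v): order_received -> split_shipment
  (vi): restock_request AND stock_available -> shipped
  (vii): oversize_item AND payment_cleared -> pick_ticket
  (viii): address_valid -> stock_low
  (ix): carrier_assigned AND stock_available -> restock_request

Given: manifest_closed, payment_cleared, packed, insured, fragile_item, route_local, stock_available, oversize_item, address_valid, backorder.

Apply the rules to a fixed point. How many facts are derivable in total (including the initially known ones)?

17

Round 1 fires (vii), (viii), giving pick_ticket, stock_low.
Round 2 fires (ii), giving carrier_assigned.
Round 3 fires (ix), giving restock_request.
Round 4 fires (vi), giving shipped.
Round 5 fires (iii), giving priority_ship.
Round 6 fires (i), giving notify_customer.
Closure: {address_valid, backorder, carrier_assigned, fragile_item, insured, manifest_closed, notify_customer, oversize_item, packed, payment_cleared, pick_ticket, priority_ship, restock_request, route_local, shipped, stock_available, stock_low} — 17 facts.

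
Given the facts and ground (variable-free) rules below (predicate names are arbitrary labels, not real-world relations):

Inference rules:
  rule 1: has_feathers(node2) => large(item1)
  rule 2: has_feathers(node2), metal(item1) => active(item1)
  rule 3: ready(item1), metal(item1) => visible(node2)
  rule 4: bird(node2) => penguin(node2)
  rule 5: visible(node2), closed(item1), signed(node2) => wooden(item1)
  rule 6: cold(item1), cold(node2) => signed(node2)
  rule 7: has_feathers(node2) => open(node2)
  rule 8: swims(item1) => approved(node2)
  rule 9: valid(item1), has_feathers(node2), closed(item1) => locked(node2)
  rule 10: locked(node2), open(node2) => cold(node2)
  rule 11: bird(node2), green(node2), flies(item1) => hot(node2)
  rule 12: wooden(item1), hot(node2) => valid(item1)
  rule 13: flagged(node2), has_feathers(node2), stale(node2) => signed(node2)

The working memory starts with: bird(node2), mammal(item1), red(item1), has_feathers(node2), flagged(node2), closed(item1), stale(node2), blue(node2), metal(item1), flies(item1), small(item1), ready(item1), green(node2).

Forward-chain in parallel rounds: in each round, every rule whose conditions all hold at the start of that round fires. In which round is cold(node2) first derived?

Round 1 — rule 1, rule 2, rule 3, rule 4, rule 7, rule 11, rule 13, derive large(item1), active(item1), visible(node2), penguin(node2), open(node2), hot(node2), signed(node2).
Round 2 — rule 5, derive wooden(item1).
Round 3 — rule 12, derive valid(item1).
Round 4 — rule 9, derive locked(node2).
Round 5 — rule 10, derive cold(node2).
cold(node2) first appears in round 5.

5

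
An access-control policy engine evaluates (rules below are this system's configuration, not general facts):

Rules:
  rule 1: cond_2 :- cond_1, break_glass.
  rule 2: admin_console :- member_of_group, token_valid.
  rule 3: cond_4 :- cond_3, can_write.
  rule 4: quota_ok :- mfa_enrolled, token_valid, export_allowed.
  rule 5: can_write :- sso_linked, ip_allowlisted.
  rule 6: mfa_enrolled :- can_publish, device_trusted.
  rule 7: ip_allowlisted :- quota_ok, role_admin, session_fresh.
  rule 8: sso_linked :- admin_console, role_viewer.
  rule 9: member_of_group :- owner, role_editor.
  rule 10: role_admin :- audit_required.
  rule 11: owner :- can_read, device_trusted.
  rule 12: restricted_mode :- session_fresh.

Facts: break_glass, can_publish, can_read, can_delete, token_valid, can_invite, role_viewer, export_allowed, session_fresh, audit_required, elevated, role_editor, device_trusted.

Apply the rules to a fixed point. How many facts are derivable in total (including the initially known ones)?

Round 1 — rule 6, rule 10, rule 11, rule 12, derive mfa_enrolled, role_admin, owner, restricted_mode.
Round 2 — rule 4, rule 9, derive quota_ok, member_of_group.
Round 3 — rule 2, rule 7, derive admin_console, ip_allowlisted.
Round 4 — rule 8, derive sso_linked.
Round 5 — rule 5, derive can_write.
Closure: {admin_console, audit_required, break_glass, can_delete, can_invite, can_publish, can_read, can_write, device_trusted, elevated, export_allowed, ip_allowlisted, member_of_group, mfa_enrolled, owner, quota_ok, restricted_mode, role_admin, role_editor, role_viewer, session_fresh, sso_linked, token_valid} — 23 facts.

23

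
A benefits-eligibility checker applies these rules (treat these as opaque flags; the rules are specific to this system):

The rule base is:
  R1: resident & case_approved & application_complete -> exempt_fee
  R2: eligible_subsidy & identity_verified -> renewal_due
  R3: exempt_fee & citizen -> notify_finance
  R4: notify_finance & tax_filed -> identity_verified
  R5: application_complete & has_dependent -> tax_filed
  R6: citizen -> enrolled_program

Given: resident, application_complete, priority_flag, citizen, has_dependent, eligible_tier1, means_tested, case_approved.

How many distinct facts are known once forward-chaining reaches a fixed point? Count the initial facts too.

Round 1 — R1, R5, R6, derive exempt_fee, tax_filed, enrolled_program.
Round 2 — R3, derive notify_finance.
Round 3 — R4, derive identity_verified.
Closure: {application_complete, case_approved, citizen, eligible_tier1, enrolled_program, exempt_fee, has_dependent, identity_verified, means_tested, notify_finance, priority_flag, resident, tax_filed} — 13 facts.

13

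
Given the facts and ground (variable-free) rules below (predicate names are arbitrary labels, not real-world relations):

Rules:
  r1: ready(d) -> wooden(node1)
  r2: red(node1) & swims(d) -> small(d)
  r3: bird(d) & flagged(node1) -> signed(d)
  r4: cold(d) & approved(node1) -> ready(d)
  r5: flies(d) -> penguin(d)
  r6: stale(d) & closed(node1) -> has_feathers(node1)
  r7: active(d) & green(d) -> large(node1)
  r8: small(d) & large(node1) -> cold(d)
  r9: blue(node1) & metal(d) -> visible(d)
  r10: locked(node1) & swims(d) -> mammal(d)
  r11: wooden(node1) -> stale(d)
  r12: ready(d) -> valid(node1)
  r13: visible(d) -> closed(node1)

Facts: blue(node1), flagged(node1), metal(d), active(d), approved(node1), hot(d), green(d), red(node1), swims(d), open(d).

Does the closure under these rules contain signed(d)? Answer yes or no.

no

Round 1: r2 [red(node1) & swims(d) -> small(d)]; r7 [active(d) & green(d) -> large(node1)]; r9 [blue(node1) & metal(d) -> visible(d)]. New: small(d), large(node1), visible(d).
Round 2: r8 [small(d) & large(node1) -> cold(d)]; r13 [visible(d) -> closed(node1)]. New: cold(d), closed(node1).
Round 3: r4 [cold(d) & approved(node1) -> ready(d)]. New: ready(d).
Round 4: r1 [ready(d) -> wooden(node1)]; r12 [ready(d) -> valid(node1)]. New: wooden(node1), valid(node1).
Round 5: r11 [wooden(node1) -> stale(d)]. New: stale(d).
Round 6: r6 [stale(d) & closed(node1) -> has_feathers(node1)]. New: has_feathers(node1).
Fixed point reached. signed(d) is concluded only by r3; r3 needs bird(d) (never derived).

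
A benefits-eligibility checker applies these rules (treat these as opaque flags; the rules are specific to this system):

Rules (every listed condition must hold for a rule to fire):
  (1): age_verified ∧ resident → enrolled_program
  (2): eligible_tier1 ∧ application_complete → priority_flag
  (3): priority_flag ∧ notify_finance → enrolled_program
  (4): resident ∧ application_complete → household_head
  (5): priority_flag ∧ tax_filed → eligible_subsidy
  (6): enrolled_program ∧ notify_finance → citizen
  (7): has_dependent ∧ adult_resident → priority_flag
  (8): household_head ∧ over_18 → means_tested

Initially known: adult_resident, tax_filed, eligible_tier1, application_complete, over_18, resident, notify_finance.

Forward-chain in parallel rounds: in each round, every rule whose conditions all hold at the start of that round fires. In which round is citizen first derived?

3

Round 1 fires (2), (4), giving priority_flag, household_head.
Round 2 fires (3), (5), (8), giving enrolled_program, eligible_subsidy, means_tested.
Round 3 fires (6), giving citizen.
citizen first appears in round 3.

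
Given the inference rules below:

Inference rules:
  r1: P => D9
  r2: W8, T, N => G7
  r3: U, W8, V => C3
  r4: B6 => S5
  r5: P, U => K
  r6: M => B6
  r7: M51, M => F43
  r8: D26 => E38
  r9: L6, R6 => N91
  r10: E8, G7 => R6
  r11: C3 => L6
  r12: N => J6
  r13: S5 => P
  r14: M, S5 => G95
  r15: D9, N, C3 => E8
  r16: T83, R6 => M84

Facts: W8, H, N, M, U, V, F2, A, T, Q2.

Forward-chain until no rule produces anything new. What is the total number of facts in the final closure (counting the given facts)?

23

Round 1 — r2, r3, r6, r12, derive G7, C3, B6, J6.
Round 2 — r4, r11, derive S5, L6.
Round 3 — r13, r14, derive P, G95.
Round 4 — r1, r5, derive D9, K.
Round 5 — r15, derive E8.
Round 6 — r10, derive R6.
Round 7 — r9, derive N91.
Closure: {A, B6, C3, D9, E8, F2, G7, G95, H, J6, K, L6, M, N, N91, P, Q2, R6, S5, T, U, V, W8} — 23 facts.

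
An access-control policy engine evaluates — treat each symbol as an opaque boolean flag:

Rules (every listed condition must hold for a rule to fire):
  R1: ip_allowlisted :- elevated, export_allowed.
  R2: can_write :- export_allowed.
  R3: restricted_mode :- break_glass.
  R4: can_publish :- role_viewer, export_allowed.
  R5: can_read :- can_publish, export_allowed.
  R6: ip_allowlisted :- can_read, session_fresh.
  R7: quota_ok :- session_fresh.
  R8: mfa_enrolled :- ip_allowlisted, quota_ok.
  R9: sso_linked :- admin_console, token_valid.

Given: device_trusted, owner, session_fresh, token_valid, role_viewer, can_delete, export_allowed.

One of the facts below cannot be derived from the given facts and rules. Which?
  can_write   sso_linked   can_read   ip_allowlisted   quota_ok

sso_linked

[1] R2 [can_write :- export_allowed.]; R4 [can_publish :- role_viewer, export_allowed.]; R7 [quota_ok :- session_fresh.]. ⇒ new: can_write, can_publish, quota_ok.
[2] R5 [can_read :- can_publish, export_allowed.]. ⇒ new: can_read.
[3] R6 [ip_allowlisted :- can_read, session_fresh.]. ⇒ new: ip_allowlisted.
[4] R8 [mfa_enrolled :- ip_allowlisted, quota_ok.]. ⇒ new: mfa_enrolled.
Derived: can_write (round 1), quota_ok (round 1), can_read (round 2), ip_allowlisted (round 3). sso_linked never appears in any round.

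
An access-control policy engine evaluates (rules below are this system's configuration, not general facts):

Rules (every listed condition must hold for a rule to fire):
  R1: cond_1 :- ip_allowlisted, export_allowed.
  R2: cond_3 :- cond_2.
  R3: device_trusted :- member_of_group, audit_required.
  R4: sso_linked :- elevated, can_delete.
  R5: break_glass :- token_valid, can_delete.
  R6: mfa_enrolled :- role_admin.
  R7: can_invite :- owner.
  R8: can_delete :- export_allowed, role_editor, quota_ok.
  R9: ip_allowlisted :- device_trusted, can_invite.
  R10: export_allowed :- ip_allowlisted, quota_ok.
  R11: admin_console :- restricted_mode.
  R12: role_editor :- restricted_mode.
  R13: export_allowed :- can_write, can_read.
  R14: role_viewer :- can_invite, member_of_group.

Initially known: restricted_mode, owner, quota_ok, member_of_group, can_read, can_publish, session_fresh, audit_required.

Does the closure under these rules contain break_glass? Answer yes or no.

no

Round 1: R3 [device_trusted :- member_of_group, audit_required.]; R7 [can_invite :- owner.]; R11 [admin_console :- restricted_mode.]; R12 [role_editor :- restricted_mode.]. Adds device_trusted, can_invite, admin_console, role_editor.
Round 2: R9 [ip_allowlisted :- device_trusted, can_invite.]; R14 [role_viewer :- can_invite, member_of_group.]. Adds ip_allowlisted, role_viewer.
Round 3: R10 [export_allowed :- ip_allowlisted, quota_ok.]. Adds export_allowed.
Round 4: R1 [cond_1 :- ip_allowlisted, export_allowed.]; R8 [can_delete :- export_allowed, role_editor, quota_ok.]. Adds cond_1, can_delete.
Fixed point reached. break_glass is concluded only by R5; R5 needs token_valid (never derived).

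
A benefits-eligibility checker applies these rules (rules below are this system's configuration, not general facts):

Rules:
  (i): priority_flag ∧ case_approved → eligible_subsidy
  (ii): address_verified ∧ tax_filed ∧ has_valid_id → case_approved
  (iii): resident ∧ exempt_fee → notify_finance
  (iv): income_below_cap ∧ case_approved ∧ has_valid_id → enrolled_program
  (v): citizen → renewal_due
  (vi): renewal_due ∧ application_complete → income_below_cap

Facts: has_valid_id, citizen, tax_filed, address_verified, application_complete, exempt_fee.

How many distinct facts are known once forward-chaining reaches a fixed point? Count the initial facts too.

[1] (ii) [address_verified ∧ tax_filed ∧ has_valid_id → case_approved]; (v) [citizen → renewal_due]. ⇒ new: case_approved, renewal_due.
[2] (vi) [renewal_due ∧ application_complete → income_below_cap]. ⇒ new: income_below_cap.
[3] (iv) [income_below_cap ∧ case_approved ∧ has_valid_id → enrolled_program]. ⇒ new: enrolled_program.
Closure: {address_verified, application_complete, case_approved, citizen, enrolled_program, exempt_fee, has_valid_id, income_below_cap, renewal_due, tax_filed} — 10 facts.

10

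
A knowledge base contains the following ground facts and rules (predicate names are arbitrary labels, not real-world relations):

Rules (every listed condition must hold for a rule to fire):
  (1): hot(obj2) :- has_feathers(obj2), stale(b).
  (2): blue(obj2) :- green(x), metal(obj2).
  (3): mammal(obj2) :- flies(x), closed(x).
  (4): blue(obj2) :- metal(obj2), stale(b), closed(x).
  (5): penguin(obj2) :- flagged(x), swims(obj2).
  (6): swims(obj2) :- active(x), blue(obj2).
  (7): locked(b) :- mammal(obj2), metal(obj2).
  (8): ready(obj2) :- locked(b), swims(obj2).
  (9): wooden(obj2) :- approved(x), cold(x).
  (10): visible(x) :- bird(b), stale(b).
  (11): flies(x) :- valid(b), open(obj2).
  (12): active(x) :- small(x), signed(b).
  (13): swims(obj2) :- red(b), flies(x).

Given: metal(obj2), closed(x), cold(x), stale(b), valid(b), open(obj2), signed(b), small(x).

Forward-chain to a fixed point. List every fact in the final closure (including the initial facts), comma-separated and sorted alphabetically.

active(x), blue(obj2), closed(x), cold(x), flies(x), locked(b), mammal(obj2), metal(obj2), open(obj2), ready(obj2), signed(b), small(x), stale(b), swims(obj2), valid(b)

Round 1: (4) [blue(obj2) :- metal(obj2), stale(b), closed(x).]; (11) [flies(x) :- valid(b), open(obj2).]; (12) [active(x) :- small(x), signed(b).]. Adds blue(obj2), flies(x), active(x).
Round 2: (3) [mammal(obj2) :- flies(x), closed(x).]; (6) [swims(obj2) :- active(x), blue(obj2).]. Adds mammal(obj2), swims(obj2).
Round 3: (7) [locked(b) :- mammal(obj2), metal(obj2).]. Adds locked(b).
Round 4: (8) [ready(obj2) :- locked(b), swims(obj2).]. Adds ready(obj2).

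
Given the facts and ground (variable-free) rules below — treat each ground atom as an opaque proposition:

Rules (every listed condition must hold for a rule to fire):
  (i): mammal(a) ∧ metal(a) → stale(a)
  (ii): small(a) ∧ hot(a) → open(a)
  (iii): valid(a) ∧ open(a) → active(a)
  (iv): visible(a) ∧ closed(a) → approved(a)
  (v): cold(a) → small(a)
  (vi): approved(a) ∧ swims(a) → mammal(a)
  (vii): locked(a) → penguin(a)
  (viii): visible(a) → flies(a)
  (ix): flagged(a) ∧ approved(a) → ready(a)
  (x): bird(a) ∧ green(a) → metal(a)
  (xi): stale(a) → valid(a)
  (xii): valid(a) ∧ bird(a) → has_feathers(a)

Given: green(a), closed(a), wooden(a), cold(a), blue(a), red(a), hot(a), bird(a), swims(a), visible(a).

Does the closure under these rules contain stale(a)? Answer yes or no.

yes

Round 1: (iv) [visible(a) ∧ closed(a) → approved(a)]; (v) [cold(a) → small(a)]; (viii) [visible(a) → flies(a)]; (x) [bird(a) ∧ green(a) → metal(a)]. Adds approved(a), small(a), flies(a), metal(a).
Round 2: (ii) [small(a) ∧ hot(a) → open(a)]; (vi) [approved(a) ∧ swims(a) → mammal(a)]. Adds open(a), mammal(a).
Round 3: (i) [mammal(a) ∧ metal(a) → stale(a)]. Adds stale(a).
Round 4: (xi) [stale(a) → valid(a)]. Adds valid(a).
Round 5: (iii) [valid(a) ∧ open(a) → active(a)]; (xii) [valid(a) ∧ bird(a) → has_feathers(a)]. Adds active(a), has_feathers(a).
stale(a) appears in round 3, so it is derivable.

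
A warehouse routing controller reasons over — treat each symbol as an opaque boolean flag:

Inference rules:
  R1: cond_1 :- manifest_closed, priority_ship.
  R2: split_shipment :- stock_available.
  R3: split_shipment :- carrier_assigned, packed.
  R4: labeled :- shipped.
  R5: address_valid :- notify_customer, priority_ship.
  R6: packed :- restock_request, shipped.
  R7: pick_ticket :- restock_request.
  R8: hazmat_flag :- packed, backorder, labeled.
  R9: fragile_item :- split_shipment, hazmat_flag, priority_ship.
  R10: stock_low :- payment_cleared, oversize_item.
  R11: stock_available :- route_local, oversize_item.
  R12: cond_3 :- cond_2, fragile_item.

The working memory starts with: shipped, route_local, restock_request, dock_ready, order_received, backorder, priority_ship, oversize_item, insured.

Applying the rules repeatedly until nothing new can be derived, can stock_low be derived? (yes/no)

no

Round 1: R4 [labeled :- shipped.]; R6 [packed :- restock_request, shipped.]; R7 [pick_ticket :- restock_request.]; R11 [stock_available :- route_local, oversize_item.]. New: labeled, packed, pick_ticket, stock_available.
Round 2: R2 [split_shipment :- stock_available.]; R8 [hazmat_flag :- packed, backorder, labeled.]. New: split_shipment, hazmat_flag.
Round 3: R9 [fragile_item :- split_shipment, hazmat_flag, priority_ship.]. New: fragile_item.
Fixed point reached. stock_low is concluded only by R10; R10 needs payment_cleared (never derived).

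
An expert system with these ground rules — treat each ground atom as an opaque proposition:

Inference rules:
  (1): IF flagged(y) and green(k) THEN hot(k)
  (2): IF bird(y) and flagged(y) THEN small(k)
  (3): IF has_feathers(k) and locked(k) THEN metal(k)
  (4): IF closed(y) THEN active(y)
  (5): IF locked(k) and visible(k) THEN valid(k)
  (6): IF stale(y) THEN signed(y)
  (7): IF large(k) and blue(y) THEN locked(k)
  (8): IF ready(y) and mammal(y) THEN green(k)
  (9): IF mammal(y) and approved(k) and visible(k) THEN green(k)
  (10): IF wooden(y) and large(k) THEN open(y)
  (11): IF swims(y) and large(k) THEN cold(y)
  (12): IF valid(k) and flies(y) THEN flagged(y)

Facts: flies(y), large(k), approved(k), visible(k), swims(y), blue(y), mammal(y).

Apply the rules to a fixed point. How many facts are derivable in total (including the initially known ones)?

Round 1 fires (7), (9), (11), giving locked(k), green(k), cold(y).
Round 2 fires (5), giving valid(k).
Round 3 fires (12), giving flagged(y).
Round 4 fires (1), giving hot(k).
Closure: {approved(k), blue(y), cold(y), flagged(y), flies(y), green(k), hot(k), large(k), locked(k), mammal(y), swims(y), valid(k), visible(k)} — 13 facts.

13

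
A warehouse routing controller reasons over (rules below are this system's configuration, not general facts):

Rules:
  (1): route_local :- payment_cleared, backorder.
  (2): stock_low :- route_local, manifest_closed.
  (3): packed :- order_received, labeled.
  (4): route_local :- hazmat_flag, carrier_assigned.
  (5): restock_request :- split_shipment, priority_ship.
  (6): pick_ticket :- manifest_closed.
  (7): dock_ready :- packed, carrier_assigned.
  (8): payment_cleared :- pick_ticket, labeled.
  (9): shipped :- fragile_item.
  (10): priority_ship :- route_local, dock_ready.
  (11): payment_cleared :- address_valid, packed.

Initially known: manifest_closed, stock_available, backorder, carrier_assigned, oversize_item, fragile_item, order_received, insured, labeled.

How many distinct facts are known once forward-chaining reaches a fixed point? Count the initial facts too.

[1] (3) [packed :- order_received, labeled.]; (6) [pick_ticket :- manifest_closed.]; (9) [shipped :- fragile_item.]. ⇒ new: packed, pick_ticket, shipped.
[2] (7) [dock_ready :- packed, carrier_assigned.]; (8) [payment_cleared :- pick_ticket, labeled.]. ⇒ new: dock_ready, payment_cleared.
[3] (1) [route_local :- payment_cleared, backorder.]. ⇒ new: route_local.
[4] (2) [stock_low :- route_local, manifest_closed.]; (10) [priority_ship :- route_local, dock_ready.]. ⇒ new: stock_low, priority_ship.
Closure: {backorder, carrier_assigned, dock_ready, fragile_item, insured, labeled, manifest_closed, order_received, oversize_item, packed, payment_cleared, pick_ticket, priority_ship, route_local, shipped, stock_available, stock_low} — 17 facts.

17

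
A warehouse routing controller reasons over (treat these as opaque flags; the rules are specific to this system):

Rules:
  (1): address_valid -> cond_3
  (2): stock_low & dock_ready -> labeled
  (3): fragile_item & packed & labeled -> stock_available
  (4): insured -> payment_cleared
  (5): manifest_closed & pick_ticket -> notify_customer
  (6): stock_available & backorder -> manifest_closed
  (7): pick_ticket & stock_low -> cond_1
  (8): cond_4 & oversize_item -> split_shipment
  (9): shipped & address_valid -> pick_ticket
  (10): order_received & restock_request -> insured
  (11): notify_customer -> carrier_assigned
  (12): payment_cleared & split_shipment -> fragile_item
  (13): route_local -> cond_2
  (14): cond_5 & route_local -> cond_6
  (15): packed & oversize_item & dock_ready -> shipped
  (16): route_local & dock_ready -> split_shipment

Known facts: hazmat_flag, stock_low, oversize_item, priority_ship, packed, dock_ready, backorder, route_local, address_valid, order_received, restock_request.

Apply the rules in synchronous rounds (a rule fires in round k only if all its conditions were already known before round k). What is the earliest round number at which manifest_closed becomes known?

[1] (1) [address_valid -> cond_3]; (2) [stock_low & dock_ready -> labeled]; (10) [order_received & restock_request -> insured]; (13) [route_local -> cond_2]; (15) [packed & oversize_item & dock_ready -> shipped]; (16) [route_local & dock_ready -> split_shipment]. ⇒ new: cond_3, labeled, insured, cond_2, shipped, split_shipment.
[2] (4) [insured -> payment_cleared]; (9) [shipped & address_valid -> pick_ticket]. ⇒ new: payment_cleared, pick_ticket.
[3] (7) [pick_ticket & stock_low -> cond_1]; (12) [payment_cleared & split_shipment -> fragile_item]. ⇒ new: cond_1, fragile_item.
[4] (3) [fragile_item & packed & labeled -> stock_available]. ⇒ new: stock_available.
[5] (6) [stock_available & backorder -> manifest_closed]. ⇒ new: manifest_closed.
manifest_closed first appears in round 5.

5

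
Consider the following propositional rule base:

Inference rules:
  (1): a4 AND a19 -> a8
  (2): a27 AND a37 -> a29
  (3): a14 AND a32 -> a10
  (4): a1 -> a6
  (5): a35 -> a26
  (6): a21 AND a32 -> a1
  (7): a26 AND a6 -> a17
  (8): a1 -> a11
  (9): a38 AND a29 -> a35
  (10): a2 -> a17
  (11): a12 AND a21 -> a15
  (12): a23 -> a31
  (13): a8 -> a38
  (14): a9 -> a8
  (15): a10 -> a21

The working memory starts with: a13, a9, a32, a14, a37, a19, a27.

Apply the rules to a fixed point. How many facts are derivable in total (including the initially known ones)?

18

Round 1 fires (2), (3), (14), giving a29, a10, a8.
Round 2 fires (13), (15), giving a38, a21.
Round 3 fires (6), (9), giving a1, a35.
Round 4 fires (4), (5), (8), giving a6, a26, a11.
Round 5 fires (7), giving a17.
Closure: {a1, a10, a11, a13, a14, a17, a19, a21, a26, a27, a29, a32, a35, a37, a38, a6, a8, a9} — 18 facts.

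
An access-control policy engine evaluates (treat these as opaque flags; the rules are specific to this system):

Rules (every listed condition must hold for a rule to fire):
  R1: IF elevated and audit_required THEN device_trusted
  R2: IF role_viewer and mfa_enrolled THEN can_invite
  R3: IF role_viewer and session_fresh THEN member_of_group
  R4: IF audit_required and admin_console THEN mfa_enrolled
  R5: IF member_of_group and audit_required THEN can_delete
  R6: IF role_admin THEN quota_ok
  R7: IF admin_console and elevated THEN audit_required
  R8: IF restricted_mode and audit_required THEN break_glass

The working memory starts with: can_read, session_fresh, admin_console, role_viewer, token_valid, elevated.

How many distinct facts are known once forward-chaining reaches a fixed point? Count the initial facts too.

12

Round 1 fires R3, R7, giving member_of_group, audit_required.
Round 2 fires R1, R4, R5, giving device_trusted, mfa_enrolled, can_delete.
Round 3 fires R2, giving can_invite.
Closure: {admin_console, audit_required, can_delete, can_invite, can_read, device_trusted, elevated, member_of_group, mfa_enrolled, role_viewer, session_fresh, token_valid} — 12 facts.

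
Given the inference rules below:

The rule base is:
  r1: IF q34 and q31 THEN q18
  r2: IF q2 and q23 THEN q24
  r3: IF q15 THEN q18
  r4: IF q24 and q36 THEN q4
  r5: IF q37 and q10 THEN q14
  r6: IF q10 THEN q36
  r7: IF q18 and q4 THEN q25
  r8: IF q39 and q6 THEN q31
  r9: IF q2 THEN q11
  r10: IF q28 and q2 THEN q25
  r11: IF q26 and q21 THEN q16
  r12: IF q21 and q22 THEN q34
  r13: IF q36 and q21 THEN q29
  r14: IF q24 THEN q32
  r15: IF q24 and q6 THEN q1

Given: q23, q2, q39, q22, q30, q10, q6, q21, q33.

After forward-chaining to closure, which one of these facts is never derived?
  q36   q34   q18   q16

Round 1 — r2, r6, r8, r9, r12, derive q24, q36, q31, q11, q34.
Round 2 — r1, r4, r13, r14, r15, derive q18, q4, q29, q32, q1.
Round 3 — r7, derive q25.
Derived: q34 (round 1), q36 (round 1), q18 (round 2). q16 never appears in any round.

q16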